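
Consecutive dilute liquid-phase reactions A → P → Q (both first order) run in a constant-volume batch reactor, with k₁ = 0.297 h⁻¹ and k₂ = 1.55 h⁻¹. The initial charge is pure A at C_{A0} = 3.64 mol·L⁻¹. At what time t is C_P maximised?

For first-order series the maximum of C_P occurs at t_opt = ln(k₂/k₁)/(k₂−k₁).
= ln(1.55/0.297)/(1.55−0.297) = ln(5.219)/1.253 = 1.652/1.253 = 1.32 h.

1.32 h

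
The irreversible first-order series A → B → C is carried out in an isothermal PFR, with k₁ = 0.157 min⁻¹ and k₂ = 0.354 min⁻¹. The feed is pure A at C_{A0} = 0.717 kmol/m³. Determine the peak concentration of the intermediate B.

0.166 kmol/m³

For a first-order series the maximum intermediate yield is C_{B,max}/C_{A0} = (k₁/k₂)^[k₂/(k₂−k₁)].
= (0.157/0.354)^(0.354/(0.354−0.157)) = (0.4435)^(1.797) = 0.2320.
C_{B,max} = 0.2320×0.717 = 0.166 kmol/m³.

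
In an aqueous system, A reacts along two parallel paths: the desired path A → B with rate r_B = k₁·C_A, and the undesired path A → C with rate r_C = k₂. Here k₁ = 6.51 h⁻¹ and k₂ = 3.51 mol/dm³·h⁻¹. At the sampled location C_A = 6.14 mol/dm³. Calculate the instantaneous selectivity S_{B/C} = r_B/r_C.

S_{B/C} = r_B/r_C = (k₁·C_A)/(k₂) = (k₁/k₂)·C_A.
= (6.51×6.140) / (3.51) = 39.97/3.510 = 11.4.
Since the desired path is higher order in A, keeping C_A high (PFR or concentrated feed) favours B.

11.4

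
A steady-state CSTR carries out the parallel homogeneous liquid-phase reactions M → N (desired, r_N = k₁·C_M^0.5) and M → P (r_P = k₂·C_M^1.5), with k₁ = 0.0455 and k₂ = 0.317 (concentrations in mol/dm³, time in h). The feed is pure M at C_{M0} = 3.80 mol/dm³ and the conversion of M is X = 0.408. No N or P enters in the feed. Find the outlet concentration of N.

0.0930 mol/dm³

Exit C_M = C_{M0}(1−X) = 3.80×0.592 = 2.250 mol/dm³.
Rates in a CSTR are evaluated at the outlet concentration: r_N = 0.0455×2.250^0.5 = 0.06824, r_P = 0.317×2.250^1.5 = 1.070.
Fraction of consumed M going to N: r_N/(r_N+r_P) = 0.05998.
C_N = 0.05998·C_{M0}·X = 0.05998×3.80×0.408 = 0.0930 mol/dm³.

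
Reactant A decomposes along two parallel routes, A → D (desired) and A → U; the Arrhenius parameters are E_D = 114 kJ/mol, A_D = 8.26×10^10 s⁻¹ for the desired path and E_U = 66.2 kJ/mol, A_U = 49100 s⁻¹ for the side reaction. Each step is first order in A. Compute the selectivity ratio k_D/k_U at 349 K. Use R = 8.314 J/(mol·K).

Since both paths have the same order in A, the concentration cancels and S_{D/U} = k_D/k_U = (A_D/A_U)·exp[(E_U−E_D)/(RT)].
(E_U−E_D)/(RT) = (66.2−114)×10³/(8.314×349) = -47800/2902 = -16.47.
k_D/k_U = (8.26×10^10/49100)·exp(-16.47) = 1.682×10^6 × 7.007×10^-8 = 0.118.
Since E_D > E_U, raising the temperature improves selectivity toward D.

0.118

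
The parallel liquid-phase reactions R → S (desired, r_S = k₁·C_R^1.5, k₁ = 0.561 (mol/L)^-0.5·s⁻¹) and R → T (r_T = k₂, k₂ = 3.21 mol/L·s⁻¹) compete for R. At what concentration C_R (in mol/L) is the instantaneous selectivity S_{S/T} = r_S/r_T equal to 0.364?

S_{S/T} = (k₁/k₂)·C_R^1.5 ⇒ C_R = (S·k₂/k₁)^(1/1.5).
= (0.364×3.21/0.561)^(0.6667) = (2.083)^(0.6667) = 1.63 mol/L.

1.63 mol/L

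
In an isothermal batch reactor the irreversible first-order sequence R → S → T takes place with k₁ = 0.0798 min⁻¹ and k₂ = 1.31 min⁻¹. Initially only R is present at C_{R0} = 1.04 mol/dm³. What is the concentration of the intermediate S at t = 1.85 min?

0.0522 mol/dm³

Solving the coupled first-order balances gives C_S(t) = [k₁/(k₂−k₁)]·C_{R0}·(e^(−k₁t) − e^(−k₂t)).
e^(−k₁t) = e^(−0.0798×1.85) = e^(−0.1476) = 0.8628; e^(−k₂t) = e^(−2.424) = 0.08861.
C_S = 0.0798×1.04/(1.31−0.0798) × (0.8628−0.08861) = 0.06746×0.7741 = 0.05223 mol/dm³.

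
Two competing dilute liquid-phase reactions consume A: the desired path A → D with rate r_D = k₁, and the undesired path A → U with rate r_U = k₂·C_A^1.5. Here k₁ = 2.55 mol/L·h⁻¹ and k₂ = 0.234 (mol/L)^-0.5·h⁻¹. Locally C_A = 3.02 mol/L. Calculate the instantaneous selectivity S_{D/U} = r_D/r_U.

S_{D/U} = r_D/r_U = (k₁)/(k₂·C_A^1.5) = (k₁/k₂)·C_A^-1.5.
= (2.55) / (0.234×3.020^1.5) = 2.550/1.228 = 2.08.
The undesired path is higher order in A, so low C_A (CSTR or dilute feed) favours D.

2.08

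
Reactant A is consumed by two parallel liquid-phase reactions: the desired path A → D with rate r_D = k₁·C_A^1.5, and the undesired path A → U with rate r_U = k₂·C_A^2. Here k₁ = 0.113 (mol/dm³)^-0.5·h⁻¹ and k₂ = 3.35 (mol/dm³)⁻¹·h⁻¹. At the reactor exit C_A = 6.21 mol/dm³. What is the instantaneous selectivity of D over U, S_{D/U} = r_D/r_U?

S_{D/U} = r_D/r_U = (k₁·C_A^1.5)/(k₂·C_A^2) = (k₁/k₂)·C_A^-0.5.
= (0.113×6.210^1.5) / (3.35×6.210^2) = 1.749/129.2 = 0.0135.
The undesired path is higher order in A, so low C_A (CSTR or dilute feed) favours D.

0.0135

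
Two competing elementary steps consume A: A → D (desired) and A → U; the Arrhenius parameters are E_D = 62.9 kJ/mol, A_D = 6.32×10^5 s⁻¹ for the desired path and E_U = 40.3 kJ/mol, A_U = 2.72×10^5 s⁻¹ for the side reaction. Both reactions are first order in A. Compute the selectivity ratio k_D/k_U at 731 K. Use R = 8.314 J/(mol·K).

0.0564

Since both paths have the same order in A, the concentration cancels and S_{D/U} = k_D/k_U = (A_D/A_U)·exp[(E_U−E_D)/(RT)].
(E_U−E_D)/(RT) = (40.3−62.9)×10³/(8.314×731) = -22600/6078 = -3.719.
k_D/k_U = (6.32×10^5/2.72×10^5)·exp(-3.719) = 2.324 × 0.02427 = 0.0564.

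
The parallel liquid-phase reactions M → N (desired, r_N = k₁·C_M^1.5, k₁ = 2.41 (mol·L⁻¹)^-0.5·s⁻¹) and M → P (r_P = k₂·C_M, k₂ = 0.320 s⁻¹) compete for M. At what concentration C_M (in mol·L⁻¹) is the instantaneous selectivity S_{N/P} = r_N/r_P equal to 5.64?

0.561 mol·L⁻¹

S_{N/P} = (k₁/k₂)·C_M^0.5 ⇒ C_M = (S·k₂/k₁)^(2).
= (5.64×0.320/2.41)^(2) = (0.7489)^(2) = 0.561 mol·L⁻¹.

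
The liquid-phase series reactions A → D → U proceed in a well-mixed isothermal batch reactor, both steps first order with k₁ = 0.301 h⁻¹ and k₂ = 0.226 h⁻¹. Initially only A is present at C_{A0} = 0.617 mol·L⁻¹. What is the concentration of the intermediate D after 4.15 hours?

0.259 mol·L⁻¹

Solving the coupled first-order balances gives C_D(t) = [k₁/(k₂−k₁)]·C_{A0}·(e^(−k₁t) − e^(−k₂t)).
e^(−k₁t) = e^(−0.301×4.15) = e^(−1.249) = 0.2867; e^(−k₂t) = e^(−0.9379) = 0.3914.
C_D = 0.301×0.617/(0.226−0.301) × (0.2867−0.3914) = (-2.476)×(-0.1047) = 0.2593 mol·L⁻¹.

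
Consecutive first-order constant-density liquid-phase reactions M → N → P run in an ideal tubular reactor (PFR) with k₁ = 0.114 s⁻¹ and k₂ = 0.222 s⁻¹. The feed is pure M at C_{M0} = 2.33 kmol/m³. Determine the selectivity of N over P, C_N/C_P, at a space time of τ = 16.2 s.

For first-order series with pure M initially, C_N(τ) = k₁C_{M0}/(k₂−k₁)·(e^(−k₁τ) − e^(−k₂τ)).
e^(−k₁τ) = e^(−0.114×16.2) = e^(−1.847) = 0.1577; e^(−k₂τ) = e^(−3.596) = 0.02742.
C_N = 0.114×2.33/(0.222−0.114) × (0.1577−0.02742) = 2.459×0.1303 = 0.3205 kmol/m³.
C_M = C_{M0}e^(−k₁τ) = 0.3675 kmol/m³, so C_P = C_{M0}−C_M−C_N = 1.642 kmol/m³; C_N/C_P = 0.195.

0.195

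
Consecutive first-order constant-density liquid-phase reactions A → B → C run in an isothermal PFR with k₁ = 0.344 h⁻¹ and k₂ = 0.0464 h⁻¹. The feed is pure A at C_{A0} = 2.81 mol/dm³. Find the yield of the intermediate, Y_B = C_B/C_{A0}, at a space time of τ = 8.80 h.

0.712

The intermediate concentration in a first-order A→B→C sequence is C_B = k₁C_{A0}(e^(−k₁τ) − e^(−k₂τ))/(k₂−k₁).
e^(−k₁τ) = e^(−0.344×8.80) = e^(−3.027) = 0.04845; e^(−k₂τ) = e^(−0.4083) = 0.6648.
C_B = 0.344×2.81/(0.0464−0.344) × (0.04845−0.6648) = (-3.248)×(-0.6163) = 2.002 mol/dm³.
Y_B = C_B/C_{A0} = 2.002/2.81 = 0.712.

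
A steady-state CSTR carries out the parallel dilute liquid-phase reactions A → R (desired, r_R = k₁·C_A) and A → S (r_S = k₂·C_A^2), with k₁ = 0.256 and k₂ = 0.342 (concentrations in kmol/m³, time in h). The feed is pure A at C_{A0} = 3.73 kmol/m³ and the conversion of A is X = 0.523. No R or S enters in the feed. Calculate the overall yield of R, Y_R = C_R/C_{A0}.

Exit C_A = C_{A0}(1−X) = 3.73×0.477 = 1.779 kmol/m³.
In a CSTR the entire volume is at exit conditions, so r_R = 0.256×1.779 = 0.4555 and r_S = 0.342×1.779^2 = 1.083.
Fraction of consumed A going to R: r_R/(r_R+r_S) = 0.2961.
C_R = 0.2961·C_{A0}·X = 0.2961×3.73×0.523 = 0.578 kmol/m³; Y_R = C_R/C_{A0} = 0.155.

0.155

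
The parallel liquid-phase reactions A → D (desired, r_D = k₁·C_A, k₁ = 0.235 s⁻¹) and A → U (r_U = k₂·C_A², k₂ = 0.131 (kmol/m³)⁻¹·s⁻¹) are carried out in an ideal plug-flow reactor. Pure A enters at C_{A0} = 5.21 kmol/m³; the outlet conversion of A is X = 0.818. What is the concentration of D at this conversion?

1.68 kmol/m³

C_A = C_{A0}(1−X) = 0.9482 kmol/m³.
Along a PFR/batch, dC_D/dC_A = −r_D/(r_D+r_U) = −k₁/(k₁+k₂·C_A).
Integrating from C_{A0} to C_A: C_D = (0.235/0.131)·ln[(0.235+0.131·5.21)/(0.235+0.131·0.948)] = 1.794·ln(0.9175/0.3592) = 1.682 kmol/m³.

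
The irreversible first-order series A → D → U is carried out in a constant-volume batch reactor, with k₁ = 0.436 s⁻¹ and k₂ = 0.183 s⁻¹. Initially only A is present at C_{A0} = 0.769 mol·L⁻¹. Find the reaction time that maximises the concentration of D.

3.43 s

Setting dC_D/dt = 0 gives t_opt = ln(k₂/k₁)/(k₂−k₁).
= ln(0.183/0.436)/(0.183−0.436) = ln(0.4197)/-0.2530 = -0.8682/-0.2530 = 3.43 s.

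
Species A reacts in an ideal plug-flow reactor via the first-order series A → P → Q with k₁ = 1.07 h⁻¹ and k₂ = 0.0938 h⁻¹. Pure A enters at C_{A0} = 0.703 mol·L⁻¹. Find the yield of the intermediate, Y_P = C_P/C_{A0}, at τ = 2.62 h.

0.791

For first-order series with pure A initially, C_P(τ) = k₁C_{A0}/(k₂−k₁)·(e^(−k₁τ) − e^(−k₂τ)).
e^(−k₁τ) = e^(−1.07×2.62) = e^(−2.803) = 0.06060; e^(−k₂τ) = e^(−0.2458) = 0.7821.
C_P = 1.07×0.703/(0.0938−1.07) × (0.06060−0.7821) = (-0.7705)×(-0.7215) = 0.5560 mol·L⁻¹.
Y_P = C_P/C_{A0} = 0.5560/0.703 = 0.791.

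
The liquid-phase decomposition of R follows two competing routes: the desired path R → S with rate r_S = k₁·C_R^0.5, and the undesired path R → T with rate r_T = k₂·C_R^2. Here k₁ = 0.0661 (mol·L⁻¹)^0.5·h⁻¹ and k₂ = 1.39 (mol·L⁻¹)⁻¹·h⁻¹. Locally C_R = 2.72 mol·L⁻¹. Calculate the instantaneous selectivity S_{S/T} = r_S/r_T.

0.0106

S_{S/T} = r_S/r_T = (k₁·C_R^0.5)/(k₂·C_R^2) = (k₁/k₂)·C_R^-1.5.
= (0.0661×2.720^0.5) / (1.39×2.720^2) = 0.1090/10.28 = 0.0106.
The undesired path is higher order in R, so low C_R (CSTR or dilute feed) favours S.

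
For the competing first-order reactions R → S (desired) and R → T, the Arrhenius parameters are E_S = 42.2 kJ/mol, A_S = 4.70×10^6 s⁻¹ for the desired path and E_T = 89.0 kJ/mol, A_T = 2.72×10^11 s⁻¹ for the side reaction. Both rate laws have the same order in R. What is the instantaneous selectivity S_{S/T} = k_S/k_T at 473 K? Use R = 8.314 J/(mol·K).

2.55

With equal orders, S_{S/T} = k_S/k_T = (A_S/A_T)·exp[(E_T−E_S)/(RT)].
(E_T−E_S)/(RT) = (89.0−42.2)×10³/(8.314×473) = 46800/3933 = 11.90.
k_S/k_T = (4.70×10^6/2.72×10^11)·exp(11.90) = 1.728×10^-5 × 1.474×10^5 = 2.55.
Since E_S < E_T, lowering the temperature improves selectivity toward S.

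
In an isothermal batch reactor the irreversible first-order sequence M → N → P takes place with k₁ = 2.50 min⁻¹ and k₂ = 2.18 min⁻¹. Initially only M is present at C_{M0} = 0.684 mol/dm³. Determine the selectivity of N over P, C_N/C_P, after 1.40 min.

For first-order series with pure M initially, C_N(t) = k₁C_{M0}/(k₂−k₁)·(e^(−k₁t) − e^(−k₂t)).
e^(−k₁t) = e^(−2.50×1.40) = e^(−3.500) = 0.03020; e^(−k₂t) = e^(−3.052) = 0.04726.
C_N = 2.50×0.684/(2.18−2.50) × (0.03020−0.04726) = (-5.344)×(-0.01707) = 0.09120 mol/dm³.
C_M = C_{M0}e^(−k₁t) = 0.02066 mol/dm³, so C_P = C_{M0}−C_M−C_N = 0.5721 mol/dm³; C_N/C_P = 0.159.

0.159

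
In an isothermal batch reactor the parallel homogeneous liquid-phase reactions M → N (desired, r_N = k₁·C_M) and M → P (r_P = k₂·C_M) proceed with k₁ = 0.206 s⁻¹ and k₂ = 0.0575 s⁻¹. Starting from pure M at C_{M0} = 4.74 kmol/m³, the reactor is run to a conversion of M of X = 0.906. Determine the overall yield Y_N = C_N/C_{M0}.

C_M = C_{M0}(1−X) = 0.4456 kmol/m³.
Both paths are first order in M, so the instantaneous fraction to N is constant: dC_N/d(−C_M) = k₁/(k₁+k₂) = 0.7818.
C_N = 0.7818·(C_{M0}−C_M) = 0.7818×4.294 = 3.36 kmol/m³.
Y_N = C_N/C_{M0} = 3.357/4.74 = 0.708.

0.708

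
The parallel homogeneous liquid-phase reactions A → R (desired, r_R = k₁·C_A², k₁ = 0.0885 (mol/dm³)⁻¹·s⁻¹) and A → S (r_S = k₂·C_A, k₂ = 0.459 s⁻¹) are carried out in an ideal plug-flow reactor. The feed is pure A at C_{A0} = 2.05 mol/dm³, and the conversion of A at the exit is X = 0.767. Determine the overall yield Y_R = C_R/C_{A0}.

0.147

C_A = C_{A0}(1−X) = 0.4776 mol/dm³.
Along a PFR/batch, dC_S/dC_A = −r_S/(r_R+r_S) = −k₂/(k₂+k₁·C_A).
Integrating from C_{A0} to C_A: C_S = (0.459/0.0885)·ln[(0.459+0.0885·2.05)/(0.459+0.0885·0.478)] = 5.186·ln(0.6404/0.5013) = 1.271 mol/dm³.
Then C_R = (C_{A0}−C_A) − C_S = 1.572 − 1.271 = 0.3018 mol/dm³.
Y_R = C_R/C_{A0} = 0.3018/2.05 = 0.147.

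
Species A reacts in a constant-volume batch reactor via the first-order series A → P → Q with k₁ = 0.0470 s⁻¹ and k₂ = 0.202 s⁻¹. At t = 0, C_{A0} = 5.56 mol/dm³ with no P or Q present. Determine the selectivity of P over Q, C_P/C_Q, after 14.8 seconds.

For first-order series with pure A initially, C_P(t) = k₁C_{A0}/(k₂−k₁)·(e^(−k₁t) − e^(−k₂t)).
e^(−k₁t) = e^(−0.0470×14.8) = e^(−0.6956) = 0.4988; e^(−k₂t) = e^(−2.990) = 0.05031.
C_P = 0.0470×5.56/(0.202−0.0470) × (0.4988−0.05031) = 1.686×0.4485 = 0.7561 mol/dm³.
C_A = C_{A0}e^(−k₁t) = 2.773 mol/dm³, so C_Q = C_{A0}−C_A−C_P = 2.031 mol/dm³; C_P/C_Q = 0.372.

0.372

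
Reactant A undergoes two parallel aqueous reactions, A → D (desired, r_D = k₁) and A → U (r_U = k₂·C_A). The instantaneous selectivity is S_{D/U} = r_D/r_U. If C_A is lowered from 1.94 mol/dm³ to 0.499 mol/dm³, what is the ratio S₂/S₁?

S_{D/U} = (k₁/k₂)·C_A⁻¹, so S₂/S₁ = (C_{A,2}/C_{A,1})⁻¹.
= 1.94/0.499 = 3.89.

3.89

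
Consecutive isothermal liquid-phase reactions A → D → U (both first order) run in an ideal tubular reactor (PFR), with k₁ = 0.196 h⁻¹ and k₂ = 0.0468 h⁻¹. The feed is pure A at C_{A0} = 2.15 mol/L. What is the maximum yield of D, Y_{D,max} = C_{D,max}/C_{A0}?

For a first-order series the maximum intermediate yield is C_{D,max}/C_{A0} = (k₁/k₂)^[k₂/(k₂−k₁)].
= (0.196/0.0468)^(0.0468/(0.0468−0.196)) = (4.188)^(-0.3137) = 0.6381.

0.638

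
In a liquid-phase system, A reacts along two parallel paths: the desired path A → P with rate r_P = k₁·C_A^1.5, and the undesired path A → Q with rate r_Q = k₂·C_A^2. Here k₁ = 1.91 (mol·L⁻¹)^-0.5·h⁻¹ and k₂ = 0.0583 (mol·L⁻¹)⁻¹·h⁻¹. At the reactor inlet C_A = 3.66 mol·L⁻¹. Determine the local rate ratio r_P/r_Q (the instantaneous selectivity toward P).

17.1

S_{P/Q} = r_P/r_Q = (k₁·C_A^1.5)/(k₂·C_A^2) = (k₁/k₂)·C_A^-0.5.
= (1.91×3.660^1.5) / (0.0583×3.660^2) = 13.37/0.7810 = 17.1.
The undesired path is higher order in A, so low C_A (CSTR or dilute feed) favours P.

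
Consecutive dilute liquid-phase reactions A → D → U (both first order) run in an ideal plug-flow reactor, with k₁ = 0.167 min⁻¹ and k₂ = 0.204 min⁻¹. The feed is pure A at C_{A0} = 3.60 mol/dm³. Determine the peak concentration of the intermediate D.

1.19 mol/dm³

For a first-order series the maximum intermediate yield is C_{D,max}/C_{A0} = (k₁/k₂)^[k₂/(k₂−k₁)].
= (0.167/0.204)^(0.204/(0.204−0.167)) = (0.8186)^(5.514) = 0.3317.
C_{D,max} = 0.3317×3.60 = 1.19 mol/dm³.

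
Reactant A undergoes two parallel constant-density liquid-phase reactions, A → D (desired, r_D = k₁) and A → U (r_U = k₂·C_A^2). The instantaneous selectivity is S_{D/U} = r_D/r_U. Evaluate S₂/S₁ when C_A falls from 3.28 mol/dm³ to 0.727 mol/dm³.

S_{D/U} = (k₁/k₂)·C_A^-2, so S₂/S₁ = (C_{A,2}/C_{A,1})^-2.
= (0.727/3.28)^(-2) = (0.2216)^(-2) = 20.4.

20.4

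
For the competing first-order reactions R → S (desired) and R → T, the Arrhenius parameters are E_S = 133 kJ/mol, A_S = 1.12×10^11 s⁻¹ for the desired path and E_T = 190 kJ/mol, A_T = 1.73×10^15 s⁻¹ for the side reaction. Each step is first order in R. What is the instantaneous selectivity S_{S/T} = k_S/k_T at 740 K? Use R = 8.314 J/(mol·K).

k_S/k_T = (A_S/A_T)·exp[−(E_S−E_T)/(RT)] = (A_S/A_T)·exp[(E_T−E_S)/(RT)].
(E_T−E_S)/(RT) = (190−133)×10³/(8.314×740) = 57000/6152 = 9.265.
k_S/k_T = (1.12×10^11/1.73×10^15)·exp(9.265) = 6.474×10^-5 × 10559 = 0.684.
Since E_S < E_T, lowering the temperature improves selectivity toward S.

0.684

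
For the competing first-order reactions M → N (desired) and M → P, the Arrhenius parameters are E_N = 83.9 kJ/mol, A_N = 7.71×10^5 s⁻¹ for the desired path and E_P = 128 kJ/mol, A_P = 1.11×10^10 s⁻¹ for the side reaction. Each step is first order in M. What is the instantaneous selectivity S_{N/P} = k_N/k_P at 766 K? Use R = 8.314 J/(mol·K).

k_N/k_P = (A_N/A_P)·exp[−(E_N−E_P)/(RT)] = (A_N/A_P)·exp[(E_P−E_N)/(RT)].
(E_P−E_N)/(RT) = (128−83.9)×10³/(8.314×766) = 44100/6369 = 6.925.
k_N/k_P = (7.71×10^5/1.11×10^10)·exp(6.925) = 6.946×10^-5 × 1017 = 0.0706.

0.0706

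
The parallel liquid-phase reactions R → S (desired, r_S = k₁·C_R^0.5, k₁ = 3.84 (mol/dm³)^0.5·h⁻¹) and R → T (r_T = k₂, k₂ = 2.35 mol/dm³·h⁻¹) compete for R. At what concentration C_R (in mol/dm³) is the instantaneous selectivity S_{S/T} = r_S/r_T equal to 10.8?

S_{S/T} = (k₁/k₂)·C_R^0.5 ⇒ C_R = (S·k₂/k₁)^(2).
= (10.8×2.35/3.84)^(2) = (6.609)^(2) = 43.7 mol/dm³.

43.7 mol/dm³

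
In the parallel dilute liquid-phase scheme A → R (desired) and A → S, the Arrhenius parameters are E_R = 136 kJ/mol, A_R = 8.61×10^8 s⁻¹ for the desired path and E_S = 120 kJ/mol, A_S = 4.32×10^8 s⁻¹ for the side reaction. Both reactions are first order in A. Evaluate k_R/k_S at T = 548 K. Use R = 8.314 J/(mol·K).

Since both paths have the same order in A, the concentration cancels and S_{R/S} = k_R/k_S = (A_R/A_S)·exp[(E_S−E_R)/(RT)].
(E_S−E_R)/(RT) = (120−136)×10³/(8.314×548) = -16000/4556 = -3.512.
k_R/k_S = (8.61×10^8/4.32×10^8)·exp(-3.512) = 1.993 × 0.02984 = 0.0595.
Since E_R > E_S, raising the temperature improves selectivity toward R.

0.0595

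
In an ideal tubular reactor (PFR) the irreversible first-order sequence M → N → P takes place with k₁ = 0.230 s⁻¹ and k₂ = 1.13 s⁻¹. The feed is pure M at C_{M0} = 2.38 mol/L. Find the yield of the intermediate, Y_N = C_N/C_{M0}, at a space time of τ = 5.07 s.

Solving the coupled first-order balances gives C_N(τ) = [k₁/(k₂−k₁)]·C_{M0}·(e^(−k₁τ) − e^(−k₂τ)).
e^(−k₁τ) = e^(−0.230×5.07) = e^(−1.166) = 0.3116; e^(−k₂τ) = e^(−5.729) = 0.003250.
C_N = 0.230×2.38/(1.13−0.230) × (0.3116−0.003250) = 0.6082×0.3083 = 0.1875 mol/L.
Y_N = C_N/C_{M0} = 0.1875/2.38 = 0.0788.

0.0788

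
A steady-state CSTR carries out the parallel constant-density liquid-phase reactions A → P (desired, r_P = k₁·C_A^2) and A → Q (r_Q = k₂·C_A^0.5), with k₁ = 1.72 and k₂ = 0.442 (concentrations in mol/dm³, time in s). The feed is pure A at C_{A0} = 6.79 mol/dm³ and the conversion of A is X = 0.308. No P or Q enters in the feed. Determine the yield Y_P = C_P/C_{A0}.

0.300

Exit C_A = C_{A0}(1−X) = 6.79×0.692 = 4.699 mol/dm³.
A CSTR operates uniformly at the exit composition, giving r_P = 37.97 and r_Q = 0.9581 (each k·C_A^n at C_A = 4.699).
Fraction of consumed A going to P: r_P/(r_P+r_Q) = 0.9754.
C_P = 0.9754·C_{A0}·X = 0.9754×6.79×0.308 = 2.04 mol/dm³; Y_P = C_P/C_{A0} = 0.300.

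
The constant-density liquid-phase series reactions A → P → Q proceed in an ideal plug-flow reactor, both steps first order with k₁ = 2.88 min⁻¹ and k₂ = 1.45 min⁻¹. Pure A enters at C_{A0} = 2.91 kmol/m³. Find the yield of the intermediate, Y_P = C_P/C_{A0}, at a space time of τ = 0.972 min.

Solving the coupled first-order balances gives C_P(τ) = [k₁/(k₂−k₁)]·C_{A0}·(e^(−k₁τ) − e^(−k₂τ)).
e^(−k₁τ) = e^(−2.88×0.972) = e^(−2.799) = 0.06085; e^(−k₂τ) = e^(−1.409) = 0.2443.
C_P = 2.88×2.91/(1.45−2.88) × (0.06085−0.2443) = (-5.861)×(-0.1834) = 1.075 kmol/m³.
Y_P = C_P/C_{A0} = 1.075/2.91 = 0.369.

0.369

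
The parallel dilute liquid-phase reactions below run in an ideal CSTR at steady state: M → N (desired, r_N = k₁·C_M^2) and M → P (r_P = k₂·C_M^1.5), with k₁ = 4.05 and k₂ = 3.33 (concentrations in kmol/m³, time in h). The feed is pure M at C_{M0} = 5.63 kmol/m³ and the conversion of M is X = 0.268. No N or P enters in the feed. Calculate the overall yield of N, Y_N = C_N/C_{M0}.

Exit C_M = C_{M0}(1−X) = 5.63×0.732 = 4.121 kmol/m³.
A CSTR operates uniformly at the exit composition, giving r_N = 68.79 and r_P = 27.86 (each k·C_M^n at C_M = 4.121).
Fraction of consumed M going to N: r_N/(r_N+r_P) = 0.7117.
C_N = 0.7117·C_{M0}·X = 0.7117×5.63×0.268 = 1.07 kmol/m³; Y_N = C_N/C_{M0} = 0.191.

0.191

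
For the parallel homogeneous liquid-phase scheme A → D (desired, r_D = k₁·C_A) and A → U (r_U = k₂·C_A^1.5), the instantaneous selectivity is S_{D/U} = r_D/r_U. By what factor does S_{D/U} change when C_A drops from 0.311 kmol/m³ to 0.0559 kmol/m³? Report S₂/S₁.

S_{D/U} = (k₁/k₂)·C_A^-0.5, so S₂/S₁ = (C_{A,2}/C_{A,1})^-0.5.
= (0.0559/0.311)^(-0.5) = (0.1797)^(-0.5) = 2.36.
Selectivity toward D rises as C_A falls — low-concentration operation is favoured.

2.36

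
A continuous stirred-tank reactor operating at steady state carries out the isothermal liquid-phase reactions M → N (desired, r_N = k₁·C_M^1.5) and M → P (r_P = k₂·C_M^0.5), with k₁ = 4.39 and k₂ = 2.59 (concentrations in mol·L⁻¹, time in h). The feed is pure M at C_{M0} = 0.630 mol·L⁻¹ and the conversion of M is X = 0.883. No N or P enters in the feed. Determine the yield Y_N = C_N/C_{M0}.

0.0981

Exit C_M = C_{M0}(1−X) = 0.630×0.117 = 0.07371 mol·L⁻¹.
In a CSTR the entire volume is at exit conditions, so r_N = 4.39×0.07371^1.5 = 0.08785 and r_P = 2.59×0.07371^0.5 = 0.7032.
Fraction of consumed M going to N: r_N/(r_N+r_P) = 0.1111.
C_N = 0.1111·C_{M0}·X = 0.1111×0.630×0.883 = 0.0618 mol·L⁻¹; Y_N = C_N/C_{M0} = 0.0981.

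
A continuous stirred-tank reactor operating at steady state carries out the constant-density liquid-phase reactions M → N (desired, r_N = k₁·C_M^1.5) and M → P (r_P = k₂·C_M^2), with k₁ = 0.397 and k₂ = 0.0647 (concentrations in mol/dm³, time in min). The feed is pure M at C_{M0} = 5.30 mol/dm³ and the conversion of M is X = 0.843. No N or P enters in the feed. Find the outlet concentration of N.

Exit C_M = C_{M0}(1−X) = 5.30×0.157 = 0.8321 mol/dm³.
In a CSTR the entire volume is at exit conditions, so r_N = 0.397×0.8321^1.5 = 0.3013 and r_P = 0.0647×0.8321^2 = 0.04480.
Fraction of consumed M going to N: r_N/(r_N+r_P) = 0.8706.
C_N = 0.8706·C_{M0}·X = 0.8706×5.30×0.843 = 3.89 mol/dm³.

3.89 mol/dm³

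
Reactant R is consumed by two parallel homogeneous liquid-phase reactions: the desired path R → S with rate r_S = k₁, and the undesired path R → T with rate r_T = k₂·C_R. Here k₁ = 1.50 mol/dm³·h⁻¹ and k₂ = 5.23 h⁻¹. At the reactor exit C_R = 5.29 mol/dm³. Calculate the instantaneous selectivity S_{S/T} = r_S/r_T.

0.0542

S_{S/T} = r_S/r_T = (k₁)/(k₂·C_R) = (k₁/k₂)·C_R⁻¹.
= (1.50) / (5.23×5.290) = 1.500/27.67 = 0.0542.
The undesired path is higher order in R, so low C_R (CSTR or dilute feed) favours S.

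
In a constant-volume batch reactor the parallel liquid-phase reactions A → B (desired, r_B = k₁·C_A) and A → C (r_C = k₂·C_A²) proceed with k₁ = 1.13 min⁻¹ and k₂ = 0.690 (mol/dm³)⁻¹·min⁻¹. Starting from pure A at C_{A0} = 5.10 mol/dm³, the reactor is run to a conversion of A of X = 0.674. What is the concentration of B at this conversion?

C_A = C_{A0}(1−X) = 1.663 mol/dm³.
Along a PFR/batch, dC_B/dC_A = −r_B/(r_B+r_C) = −k₁/(k₁+k₂·C_A).
Integrating from C_{A0} to C_A: C_B = (1.13/0.690)·ln[(1.13+0.690·5.10)/(1.13+0.690·1.66)] = 1.638·ln(4.649/2.277) = 1.169 mol/dm³.

1.17 mol/dm³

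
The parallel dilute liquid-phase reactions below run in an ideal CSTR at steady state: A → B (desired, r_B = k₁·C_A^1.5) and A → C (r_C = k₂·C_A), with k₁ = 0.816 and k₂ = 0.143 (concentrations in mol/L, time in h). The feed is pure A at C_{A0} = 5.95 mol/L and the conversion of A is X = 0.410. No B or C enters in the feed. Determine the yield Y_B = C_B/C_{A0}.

0.375

Exit C_A = C_{A0}(1−X) = 5.95×0.590 = 3.511 mol/L.
In a CSTR the entire volume is at exit conditions, so r_B = 0.816×3.511^1.5 = 5.367 and r_C = 0.143×3.511 = 0.5020.
Fraction of consumed A going to B: r_B/(r_B+r_C) = 0.9145.
C_B = 0.9145·C_{A0}·X = 0.9145×5.95×0.410 = 2.23 mol/L; Y_B = C_B/C_{A0} = 0.375.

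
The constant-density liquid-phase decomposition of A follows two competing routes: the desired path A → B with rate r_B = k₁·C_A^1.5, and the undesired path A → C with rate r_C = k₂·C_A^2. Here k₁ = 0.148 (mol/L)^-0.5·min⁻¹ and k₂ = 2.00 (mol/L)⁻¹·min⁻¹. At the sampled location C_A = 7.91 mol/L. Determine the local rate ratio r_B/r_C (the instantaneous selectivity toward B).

S_{B/C} = r_B/r_C = (k₁·C_A^1.5)/(k₂·C_A^2) = (k₁/k₂)·C_A^-0.5.
= (0.148×7.910^1.5) / (2.00×7.910^2) = 3.293/125.1 = 0.0263.

0.0263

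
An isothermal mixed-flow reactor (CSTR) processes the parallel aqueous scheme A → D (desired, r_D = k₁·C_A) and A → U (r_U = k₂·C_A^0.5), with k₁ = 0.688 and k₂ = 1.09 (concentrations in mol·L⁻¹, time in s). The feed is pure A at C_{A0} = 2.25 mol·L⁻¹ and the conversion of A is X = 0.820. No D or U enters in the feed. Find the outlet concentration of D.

0.529 mol·L⁻¹

Exit C_A = C_{A0}(1−X) = 2.25×0.180 = 0.4050 mol·L⁻¹.
Rates in a CSTR are evaluated at the outlet concentration: r_D = 0.688×0.4050 = 0.2786, r_U = 1.09×0.4050^0.5 = 0.6937.
Fraction of consumed A going to D: r_D/(r_D+r_U) = 0.2866.
C_D = 0.2866·C_{A0}·X = 0.2866×2.25×0.820 = 0.529 mol·L⁻¹.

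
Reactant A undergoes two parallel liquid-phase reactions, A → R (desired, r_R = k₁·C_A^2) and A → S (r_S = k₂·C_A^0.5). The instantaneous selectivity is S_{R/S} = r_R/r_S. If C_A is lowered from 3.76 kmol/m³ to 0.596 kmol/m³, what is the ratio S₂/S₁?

S_{R/S} = (k₁/k₂)·C_A^1.5, so S₂/S₁ = (C_{A,2}/C_{A,1})^1.5.
= (0.596/3.76)^1.5 = (0.1585)^1.5 = 0.0631.
Selectivity toward R falls as C_A falls — high-concentration operation is favoured.

0.0631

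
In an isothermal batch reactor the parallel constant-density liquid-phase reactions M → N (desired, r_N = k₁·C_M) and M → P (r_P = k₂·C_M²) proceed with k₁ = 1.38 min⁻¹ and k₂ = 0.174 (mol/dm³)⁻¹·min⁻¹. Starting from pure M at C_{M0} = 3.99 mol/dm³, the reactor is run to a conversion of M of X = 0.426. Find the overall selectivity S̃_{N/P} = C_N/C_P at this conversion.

2.54

C_M = C_{M0}(1−X) = 2.290 mol/dm³.
Along a PFR/batch, dC_N/dC_M = −r_N/(r_N+r_P) = −k₁/(k₁+k₂·C_M).
Integrating from C_{M0} to C_M: C_N = (1.38/0.174)·ln[(1.38+0.174·3.99)/(1.38+0.174·2.29)] = 7.931·ln(2.074/1.779) = 1.220 mol/dm³.
C_P = (C_{M0}−C_M)−C_N = 0.4797 mol/dm³; S̃_{N/P} = 1.220/0.4797 = 2.54.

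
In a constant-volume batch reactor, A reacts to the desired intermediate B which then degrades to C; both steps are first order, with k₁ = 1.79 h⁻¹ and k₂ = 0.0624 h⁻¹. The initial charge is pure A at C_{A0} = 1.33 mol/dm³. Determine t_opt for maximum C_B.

Setting dC_B/dt = 0 gives t_opt = ln(k₂/k₁)/(k₂−k₁).
= ln(0.0624/1.79)/(0.0624−1.79) = ln(0.03486)/-1.728 = -3.356/-1.728 = 1.94 h.

1.94 h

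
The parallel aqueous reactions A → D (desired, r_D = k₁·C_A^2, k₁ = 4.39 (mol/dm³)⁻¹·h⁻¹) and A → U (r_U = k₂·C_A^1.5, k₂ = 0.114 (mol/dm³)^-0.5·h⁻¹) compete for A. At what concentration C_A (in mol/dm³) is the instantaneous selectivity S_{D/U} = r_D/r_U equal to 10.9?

S_{D/U} = (k₁/k₂)·C_A^0.5 ⇒ C_A = (S·k₂/k₁)^(2).
= (10.9×0.114/4.39)^(2) = (0.2831)^(2) = 0.0801 mol/dm³.

0.0801 mol/dm³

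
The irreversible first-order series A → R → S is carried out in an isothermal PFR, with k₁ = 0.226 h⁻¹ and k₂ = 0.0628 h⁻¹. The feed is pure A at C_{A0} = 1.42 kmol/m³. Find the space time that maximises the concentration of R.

7.85 h

The intermediate peaks when r₁ = r₂, i.e. k₁e^(−k₁τ) = k₂e^(−k₂τ), giving τ_opt = ln(k₂/k₁)/(k₂−k₁).
= ln(0.0628/0.226)/(0.0628−0.226) = ln(0.2779)/-0.1632 = -1.281/-0.1632 = 7.85 h.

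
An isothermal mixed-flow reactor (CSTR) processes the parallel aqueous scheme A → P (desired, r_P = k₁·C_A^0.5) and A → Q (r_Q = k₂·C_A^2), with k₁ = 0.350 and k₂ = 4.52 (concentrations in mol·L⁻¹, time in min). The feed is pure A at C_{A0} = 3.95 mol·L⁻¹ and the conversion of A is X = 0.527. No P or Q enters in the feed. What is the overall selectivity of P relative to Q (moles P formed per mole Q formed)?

0.0303

Exit C_A = C_{A0}(1−X) = 3.95×0.473 = 1.868 mol·L⁻¹.
Rates in a CSTR are evaluated at the outlet concentration: r_P = 0.350×1.868^0.5 = 0.4784, r_Q = 4.52×1.868^2 = 15.78.
Overall selectivity = C_P/C_Q = r_Pτ/(r_Qτ) = r_P/r_Q = 0.0303.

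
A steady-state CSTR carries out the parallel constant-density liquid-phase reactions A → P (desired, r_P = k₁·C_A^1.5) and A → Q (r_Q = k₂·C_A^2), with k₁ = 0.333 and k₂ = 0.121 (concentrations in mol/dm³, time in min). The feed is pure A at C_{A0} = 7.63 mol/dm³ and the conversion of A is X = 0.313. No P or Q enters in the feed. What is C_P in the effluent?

1.30 mol/dm³

Exit C_A = C_{A0}(1−X) = 7.63×0.687 = 5.242 mol/dm³.
In a CSTR the entire volume is at exit conditions, so r_P = 0.333×5.242^1.5 = 3.996 and r_Q = 0.121×5.242^2 = 3.325.
Fraction of consumed A going to P: r_P/(r_P+r_Q) = 0.5459.
C_P = 0.5459·C_{A0}·X = 0.5459×7.63×0.313 = 1.30 mol/dm³.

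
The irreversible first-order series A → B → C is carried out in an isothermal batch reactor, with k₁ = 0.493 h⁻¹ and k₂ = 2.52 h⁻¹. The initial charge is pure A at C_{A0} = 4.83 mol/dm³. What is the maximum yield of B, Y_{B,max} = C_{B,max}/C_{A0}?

Evaluating C_B at t_opt = ln(k₂/k₁)/(k₂−k₁) gives C_{B,max}/C_{A0} = (k₁/k₂)^[k₂/(k₂−k₁)].
= (0.493/2.52)^(2.52/(2.52−0.493)) = (0.1956)^(1.243) = 0.1316.

0.132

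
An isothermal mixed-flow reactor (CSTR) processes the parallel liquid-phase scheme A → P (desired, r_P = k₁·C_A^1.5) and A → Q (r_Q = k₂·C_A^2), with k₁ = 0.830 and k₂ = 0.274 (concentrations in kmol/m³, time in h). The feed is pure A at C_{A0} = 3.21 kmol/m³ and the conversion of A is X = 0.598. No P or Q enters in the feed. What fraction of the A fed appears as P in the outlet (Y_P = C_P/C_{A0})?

Exit C_A = C_{A0}(1−X) = 3.21×0.402 = 1.290 kmol/m³.
Rates in a CSTR are evaluated at the outlet concentration: r_P = 0.830×1.290^1.5 = 1.217, r_Q = 0.274×1.290^2 = 0.4563.
Fraction of consumed A going to P: r_P/(r_P+r_Q) = 0.7273.
C_P = 0.7273·C_{A0}·X = 0.7273×3.21×0.598 = 1.40 kmol/m³; Y_P = C_P/C_{A0} = 0.435.

0.435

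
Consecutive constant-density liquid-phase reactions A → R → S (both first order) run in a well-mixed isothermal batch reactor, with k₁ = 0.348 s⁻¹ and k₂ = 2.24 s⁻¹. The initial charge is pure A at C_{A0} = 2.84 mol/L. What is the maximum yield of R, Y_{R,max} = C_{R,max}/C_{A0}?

Evaluating C_R at t_opt = ln(k₂/k₁)/(k₂−k₁) gives C_{R,max}/C_{A0} = (k₁/k₂)^[k₂/(k₂−k₁)].
= (0.348/2.24)^(2.24/(2.24−0.348)) = (0.1554)^(1.184) = 0.1103.

0.110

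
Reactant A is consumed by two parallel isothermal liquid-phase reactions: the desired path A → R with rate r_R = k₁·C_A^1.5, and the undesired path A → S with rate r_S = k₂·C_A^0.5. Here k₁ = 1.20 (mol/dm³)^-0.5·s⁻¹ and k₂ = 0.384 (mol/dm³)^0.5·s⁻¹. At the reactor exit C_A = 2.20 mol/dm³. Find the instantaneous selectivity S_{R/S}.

S_{R/S} = r_R/r_S = (k₁·C_A^1.5)/(k₂·C_A^0.5) = (k₁/k₂)·C_A.
= (1.20×2.200^1.5) / (0.384×2.200^0.5) = 3.916/0.5696 = 6.88.

6.88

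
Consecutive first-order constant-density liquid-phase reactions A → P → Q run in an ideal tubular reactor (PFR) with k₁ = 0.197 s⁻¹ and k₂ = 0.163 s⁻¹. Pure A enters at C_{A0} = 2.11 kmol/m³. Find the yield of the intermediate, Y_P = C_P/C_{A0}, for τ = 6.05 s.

0.402

Solving the coupled first-order balances gives C_P(τ) = [k₁/(k₂−k₁)]·C_{A0}·(e^(−k₁τ) − e^(−k₂τ)).
e^(−k₁τ) = e^(−0.197×6.05) = e^(−1.192) = 0.3037; e^(−k₂τ) = e^(−0.9861) = 0.3730.
C_P = 0.197×2.11/(0.163−0.197) × (0.3037−0.3730) = (-12.23)×(-0.06935) = 0.8479 kmol/m³.
Y_P = C_P/C_{A0} = 0.8479/2.11 = 0.402.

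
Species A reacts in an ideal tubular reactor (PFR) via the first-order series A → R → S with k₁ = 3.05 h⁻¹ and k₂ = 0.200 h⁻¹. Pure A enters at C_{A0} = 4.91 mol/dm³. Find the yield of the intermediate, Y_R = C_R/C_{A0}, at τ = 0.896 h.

0.825

For first-order series with pure A initially, C_R(τ) = k₁C_{A0}/(k₂−k₁)·(e^(−k₁τ) − e^(−k₂τ)).
e^(−k₁τ) = e^(−3.05×0.896) = e^(−2.733) = 0.06504; e^(−k₂τ) = e^(−0.1792) = 0.8359.
C_R = 3.05×4.91/(0.200−3.05) × (0.06504−0.8359) = (-5.255)×(-0.7709) = 4.051 mol/dm³.
Y_R = C_R/C_{A0} = 4.051/4.91 = 0.825.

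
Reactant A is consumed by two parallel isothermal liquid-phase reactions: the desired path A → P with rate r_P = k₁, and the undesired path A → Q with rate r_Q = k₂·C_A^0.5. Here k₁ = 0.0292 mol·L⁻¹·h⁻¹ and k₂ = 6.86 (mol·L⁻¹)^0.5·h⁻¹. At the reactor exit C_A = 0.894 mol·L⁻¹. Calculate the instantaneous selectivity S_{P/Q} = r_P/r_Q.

S_{P/Q} = r_P/r_Q = (k₁)/(k₂·C_A^0.5) = (k₁/k₂)·C_A^-0.5.
= (0.0292) / (6.86×0.8940^0.5) = 0.02920/6.486 = 0.00450.
The undesired path is higher order in A, so low C_A (CSTR or dilute feed) favours P.

0.00450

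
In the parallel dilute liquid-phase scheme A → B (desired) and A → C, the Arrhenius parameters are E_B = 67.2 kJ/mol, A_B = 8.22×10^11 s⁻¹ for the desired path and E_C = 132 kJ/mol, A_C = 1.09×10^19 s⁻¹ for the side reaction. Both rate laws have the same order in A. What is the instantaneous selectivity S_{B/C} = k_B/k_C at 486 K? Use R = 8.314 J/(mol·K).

0.696

k_B/k_C = (A_B/A_C)·exp[−(E_B−E_C)/(RT)] = (A_B/A_C)·exp[(E_C−E_B)/(RT)].
(E_C−E_B)/(RT) = (132−67.2)×10³/(8.314×486) = 64800/4041 = 16.04.
k_B/k_C = (8.22×10^11/1.09×10^19)·exp(16.04) = 7.541×10^-8 × 9.223×10^6 = 0.696.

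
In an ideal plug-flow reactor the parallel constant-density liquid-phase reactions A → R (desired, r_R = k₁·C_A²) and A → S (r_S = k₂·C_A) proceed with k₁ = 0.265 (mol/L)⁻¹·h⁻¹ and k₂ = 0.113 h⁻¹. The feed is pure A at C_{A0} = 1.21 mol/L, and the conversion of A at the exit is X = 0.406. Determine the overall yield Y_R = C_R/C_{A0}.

C_A = C_{A0}(1−X) = 0.7187 mol/L.
Along a PFR/batch, dC_S/dC_A = −r_S/(r_R+r_S) = −k₂/(k₂+k₁·C_A).
Integrating from C_{A0} to C_A: C_S = (0.113/0.265)·ln[(0.113+0.265·1.21)/(0.113+0.265·0.719)] = 0.4264·ln(0.4336/0.3035) = 0.1522 mol/L.
Then C_R = (C_{A0}−C_A) − C_S = 0.4913 − 0.1522 = 0.3390 mol/L.
Y_R = C_R/C_{A0} = 0.3390/1.21 = 0.280.

0.280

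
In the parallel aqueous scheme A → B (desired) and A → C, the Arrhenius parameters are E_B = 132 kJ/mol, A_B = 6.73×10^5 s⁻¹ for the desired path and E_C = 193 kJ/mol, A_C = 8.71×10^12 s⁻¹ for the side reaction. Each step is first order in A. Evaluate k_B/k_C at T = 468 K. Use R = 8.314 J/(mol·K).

0.497

With equal orders, S_{B/C} = k_B/k_C = (A_B/A_C)·exp[(E_C−E_B)/(RT)].
(E_C−E_B)/(RT) = (193−132)×10³/(8.314×468) = 61000/3891 = 15.68.
k_B/k_C = (6.73×10^5/8.71×10^12)·exp(15.68) = 7.727×10^-8 × 6.436×10^6 = 0.497.
Since E_B < E_C, lowering the temperature improves selectivity toward B.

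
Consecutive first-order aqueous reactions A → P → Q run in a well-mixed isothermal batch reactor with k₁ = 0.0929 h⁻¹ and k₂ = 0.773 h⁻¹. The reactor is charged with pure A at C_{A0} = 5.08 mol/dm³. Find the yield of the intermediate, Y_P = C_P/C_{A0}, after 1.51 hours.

0.0762

For first-order series with pure A initially, C_P(t) = k₁C_{A0}/(k₂−k₁)·(e^(−k₁t) − e^(−k₂t)).
e^(−k₁t) = e^(−0.0929×1.51) = e^(−0.1403) = 0.8691; e^(−k₂t) = e^(−1.167) = 0.3112.
C_P = 0.0929×5.08/(0.773−0.0929) × (0.8691−0.3112) = 0.6939×0.5579 = 0.3871 mol/dm³.
Y_P = C_P/C_{A0} = 0.3871/5.08 = 0.0762.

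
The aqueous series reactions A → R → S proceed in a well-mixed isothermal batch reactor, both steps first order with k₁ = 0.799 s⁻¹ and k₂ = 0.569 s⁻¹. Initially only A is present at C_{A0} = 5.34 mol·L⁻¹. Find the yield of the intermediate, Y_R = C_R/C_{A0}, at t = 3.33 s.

Solving the coupled first-order balances gives C_R(t) = [k₁/(k₂−k₁)]·C_{A0}·(e^(−k₁t) − e^(−k₂t)).
e^(−k₁t) = e^(−0.799×3.33) = e^(−2.661) = 0.06990; e^(−k₂t) = e^(−1.895) = 0.1504.
C_R = 0.799×5.34/(0.569−0.799) × (0.06990−0.1504) = (-18.55)×(-0.08045) = 1.492 mol·L⁻¹.
Y_R = C_R/C_{A0} = 1.492/5.34 = 0.279.

0.279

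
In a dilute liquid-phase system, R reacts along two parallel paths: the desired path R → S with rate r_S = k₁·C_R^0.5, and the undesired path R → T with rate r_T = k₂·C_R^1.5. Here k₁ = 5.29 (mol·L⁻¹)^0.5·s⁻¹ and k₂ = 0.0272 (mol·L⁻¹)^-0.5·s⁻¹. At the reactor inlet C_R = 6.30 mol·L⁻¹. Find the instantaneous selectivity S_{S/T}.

S_{S/T} = r_S/r_T = (k₁·C_R^0.5)/(k₂·C_R^1.5) = (k₁/k₂)·C_R⁻¹.
= (5.29×6.300^0.5) / (0.0272×6.300^1.5) = 13.28/0.4301 = 30.9.

30.9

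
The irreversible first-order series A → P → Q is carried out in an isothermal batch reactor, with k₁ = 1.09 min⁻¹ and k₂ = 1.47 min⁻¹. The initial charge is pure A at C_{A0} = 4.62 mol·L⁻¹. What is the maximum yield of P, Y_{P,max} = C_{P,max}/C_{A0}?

0.314

Evaluating C_P at t_opt = ln(k₂/k₁)/(k₂−k₁) gives C_{P,max}/C_{A0} = (k₁/k₂)^[k₂/(k₂−k₁)].
= (1.09/1.47)^(1.47/(1.47−1.09)) = (0.7415)^(3.868) = 0.3144.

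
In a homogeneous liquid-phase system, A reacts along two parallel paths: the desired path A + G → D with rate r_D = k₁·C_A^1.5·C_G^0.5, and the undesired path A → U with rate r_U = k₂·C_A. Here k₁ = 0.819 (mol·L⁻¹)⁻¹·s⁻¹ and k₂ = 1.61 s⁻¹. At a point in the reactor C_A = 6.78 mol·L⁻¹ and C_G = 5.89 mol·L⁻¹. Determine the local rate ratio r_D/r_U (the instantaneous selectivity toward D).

3.21

S_{D/U} = r_D/r_U = (k₁·C_A^1.5·C_G^0.5)/(k₂·C_A) = (k₁/k₂)·C_A^0.5·C_G^0.5.
= (0.819×6.780^1.5×5.890^0.5) / (1.61×6.780) = 35.09/10.92 = 3.21.
Since the desired path is higher order in A, keeping C_A high (PFR or concentrated feed) favours D.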